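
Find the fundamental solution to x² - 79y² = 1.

We seek the smallest positive integers (x, y) with x² - 79y² = 1, i.e., x² = 79y² + 1.
Try successive y values:
y = 1: x² = 79·1² + 1 = 80, not a perfect square
y = 2: x² = 79·2² + 1 = 317, not a perfect square
y = 3: x² = 79·3² + 1 = 712, not a perfect square
... continuing the search (or via continued fractions) ...
y = 9: x² = 79·9² + 1 = 6400, x = 80 ✓

Verify: 80² - 79·9² = 6400 - 6399 = 1 ✓

x = 80, y = 9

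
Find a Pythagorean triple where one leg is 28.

We need the other leg and hypotenuse such that 28² + x² = c².
Take x = 195, c = 197: 28² + 195² = 784 + 38025 = 38809 = 197² ✓
Triple: (195, 28, 197)

(195, 28, 197)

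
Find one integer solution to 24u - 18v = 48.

Step 1: Check solvability.
gcd(24, 18) = 6
Since 6 divides 48, solutions exist.

Step 2: Apply extended Euclidean algorithm to find gcd.
We find integers such that 24*x0 + 18*y0 = 6

Step 3: Scale the particular solution.
Multiply by 48/6 = 8:
u = 8, v = 8

Step 4: Verify.
24*(8) - 18*(8) = 48 = 48 ✓

u = 8, v = 8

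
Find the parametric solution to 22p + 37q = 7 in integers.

Step 1: Compute gcd(22, 37) = 1.
Since 1 divides 7, solutions exist.

Step 2: Find a particular solution using extended Euclidean algorithm.
We get p₀ = -35, q₀ = 21.
Check: 22*-35 + 37*21 = 7 = 7 ✓

Step 3: Write the general solution.
p = -35 + (37/1)t = -35 + 37t
q = 21 - (22/1)t = 21 - 22t
for any integer t.

p = -35 + 37t, q = 21 - 22t for integer t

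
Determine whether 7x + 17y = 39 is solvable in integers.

Step 1: Compute gcd(7, 17).
gcd(7, 17) = 1

Step 2: Check divisibility.
Does 1 divide 39? 39 = 1 x 39, so yes.

By the theorem on linear Diophantine equations, 7x + 17y = 39 has integer solutions if and only if gcd(7, 17) divides 39. Since 1 | 39, solutions exist.

Yes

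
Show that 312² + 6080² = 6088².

Compute a² + b² = 312² + 6080² = 97344 + 36966400 = 37063744
Compute c² = 6088² = 37063744
Since 37063744 = 37063744, confirmed.

Yes, it is a Pythagorean triple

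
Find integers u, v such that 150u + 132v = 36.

Step 1: Check solvability.
gcd(150, 132) = 6
Since 6 divides 36, solutions exist.

Step 2: Apply extended Euclidean algorithm to find gcd.
We find integers such that 150*x0 + 132*y0 = 6

Step 3: Scale the particular solution.
Multiply by 36/6 = 6:
u = -42, v = 48

Step 4: Verify.
150*(-42) + 132*(48) = 36 = 36 ✓

u = -42, v = 48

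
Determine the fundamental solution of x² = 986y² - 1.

We need x² = 986y² - 1. Try successive y:
y = 1: x² = 986·1² - 1 = 985, not a perfect square
y = 2: x² = 986·2² - 1 = 3943, not a perfect square
y = 3: x² = 986·3² - 1 = 8873, not a perfect square
...
y = 5: x² = 986·5² - 1 = 24649 = 157² ✓
Check: 157² - 986·5² = 24649 - 24650 = -1 ✓

x = 157, y = 5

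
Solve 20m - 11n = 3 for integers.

Step 1: Check solvability.
gcd(20, 11) = 1
Since 1 divides 3, solutions exist.

Step 2: Apply extended Euclidean algorithm to find gcd.
We find integers such that 20*x0 + 11*y0 = 1

Step 3: Scale the particular solution.
Multiply by 3/1 = 3:
m = 15, n = 27

Step 4: Verify.
20*(15) - 11*(27) = 3 = 3 ✓

m = 15, n = 27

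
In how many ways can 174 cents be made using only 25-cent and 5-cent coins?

We need non-negative integers (x, y) with 25x + 5y = 174.
For each x from 0 to 6, check if (174 - 25x) is a non-negative multiple of 5.
Solutions (x, y): none
Count: 0

0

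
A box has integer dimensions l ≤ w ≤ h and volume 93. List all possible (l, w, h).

Iterate l from 1 to ⌊93^(1/3)⌋. For each l dividing 93, iterate w ≥ l with w dividing 93/l, and set h = 93/(l·w).
Triples found (2): (1×1×93), (1×3×31)

(1×1×93), (1×3×31)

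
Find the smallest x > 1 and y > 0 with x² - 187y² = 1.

We seek the smallest positive integers (x, y) with x² - 187y² = 1, i.e., x² = 187y² + 1.
Try successive y values:
y = 1: x² = 187·1² + 1 = 188, not a perfect square
y = 2: x² = 187·2² + 1 = 749, not a perfect square
y = 3: x² = 187·3² + 1 = 1684, not a perfect square
... continuing the search (or via continued fractions) ...
y = 123: x² = 187·123² + 1 = 2829124, x = 1682 ✓

Verify: 1682² - 187·123² = 2829124 - 2829123 = 1 ✓

x = 1682, y = 123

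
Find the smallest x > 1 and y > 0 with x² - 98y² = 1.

We seek the smallest positive integers (x, y) with x² - 98y² = 1, i.e., x² = 98y² + 1.
Try successive y values:
y = 1: x² = 98·1² + 1 = 99, not a perfect square
y = 2: x² = 98·2² + 1 = 393, not a perfect square
y = 3: x² = 98·3² + 1 = 883, not a perfect square
... continuing the search (or via continued fractions) ...
y = 10: x² = 98·10² + 1 = 9801, x = 99 ✓

Verify: 99² - 98·10² = 9801 - 9800 = 1 ✓

x = 99, y = 10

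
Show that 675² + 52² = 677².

Compute a² + b² = 675² + 52² = 455625 + 2704 = 458329
Compute c² = 677² = 458329
Since 458329 = 458329, confirmed.

Yes, it is a Pythagorean triple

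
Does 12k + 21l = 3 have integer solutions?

Step 1: Compute gcd(12, 21).
gcd(12, 21) = 3

Step 2: Check divisibility.
Does 3 divide 3? 3 = 3 x 1, so yes.

By the theorem on linear Diophantine equations, 12k + 21l = 3 has integer solutions if and only if gcd(12, 21) divides 3. Since 3 | 3, solutions exist.

Yes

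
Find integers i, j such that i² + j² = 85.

We need to find integers i, j > 0 such that i² + j² = 85.
Trying i = 2: j² = 85 - 2² = 85 - 4 = 81
j = 9
Check: 2² + 9² = 4 + 81 = 85 ✓

85 = 2² + 9²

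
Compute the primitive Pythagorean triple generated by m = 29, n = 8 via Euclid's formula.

a = m² - n² = 29² - 8² = 841 - 64 = 777
b = 2mn = 2·29·8 = 464
c = m² + n² = 841 + 64 = 905
Verify: 777² + 464² = 603729 + 215296 = 819025 = 905² ✓

(777, 464, 905)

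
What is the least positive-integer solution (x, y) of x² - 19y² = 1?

We seek the smallest positive integers (x, y) with x² - 19y² = 1, i.e., x² = 19y² + 1.
Try successive y values:
y = 1: x² = 19·1² + 1 = 20, not a perfect square
y = 2: x² = 19·2² + 1 = 77, not a perfect square
y = 3: x² = 19·3² + 1 = 172, not a perfect square
... continuing the search (or via continued fractions) ...
y = 39: x² = 19·39² + 1 = 28900, x = 170 ✓

Verify: 170² - 19·39² = 28900 - 28899 = 1 ✓

x = 170, y = 39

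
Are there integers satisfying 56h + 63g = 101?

Step 1: Compute gcd(56, 63).
gcd(56, 63) = 7

Step 2: Check divisibility.
Does 7 divide 101? 101 = 7 x 14 + 3, so no.

By the theorem on linear Diophantine equations, 56h + 63g = 101 has integer solutions if and only if gcd(56, 63) divides 101. Since 7 does not divide 101, no solutions exist.

No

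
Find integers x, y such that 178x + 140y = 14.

Step 1: Check solvability.
gcd(178, 140) = 2
Since 2 divides 14, solutions exist.

Step 2: Apply extended Euclidean algorithm to find gcd.
We find integers such that 178*x0 + 140*y0 = 2

Step 3: Scale the particular solution.
Multiply by 14/2 = 7:
x = -77, y = 98

Step 4: Verify.
178*(-77) + 140*(98) = 14 = 14 ✓

x = -77, y = 98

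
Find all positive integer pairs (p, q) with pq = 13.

The positive divisors of 13 are: 1, 13.
Each divisor d gives the pair (d, 13/d):
(1, 13), (13, 1)

(1, 13), (13, 1)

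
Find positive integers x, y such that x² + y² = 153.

Search for x with 153 - x² a perfect square.
x = 3: 153 - 3² = 153 - 9 = 144 = 12² ✓
So x = 3, y = 12.

x = 3, y = 12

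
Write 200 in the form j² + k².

We need to find integers j, k > 0 such that j² + k² = 200.
Trying j = 2: k² = 200 - 2² = 200 - 4 = 196
k = 14
Check: 2² + 14² = 4 + 196 = 200 ✓

200 = 2² + 14²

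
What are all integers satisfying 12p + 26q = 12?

Step 1: Compute gcd(12, 26) = 2.
Since 2 divides 12, solutions exist.

Step 2: Find a particular solution using extended Euclidean algorithm.
We get p₀ = -12, q₀ = 6.
Check: 12*-12 + 26*6 = 12 = 12 ✓

Step 3: Write the general solution.
p = -12 + (26/2)t = -12 + 13t
q = 6 - (12/2)t = 6 - 6t
for any integer t.

p = -12 + 13t, q = 6 - 6t for integer t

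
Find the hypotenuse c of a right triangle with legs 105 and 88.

c² = a² + b² = 105² + 88² = 11025 + 7744 = 18769
c = 137

137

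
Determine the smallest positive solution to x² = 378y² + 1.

We seek the smallest positive integers (x, y) with x² - 378y² = 1, i.e., x² = 378y² + 1.
Try successive y values:
y = 1: x² = 378·1² + 1 = 379, not a perfect square
y = 2: x² = 378·2² + 1 = 1513, not a perfect square
y = 3: x² = 378·3² + 1 = 3403, not a perfect square
... continuing the search (or via continued fractions) ...
y = 450: x² = 378·450² + 1 = 76545001, x = 8749 ✓

Verify: 8749² - 378·450² = 76545001 - 76545000 = 1 ✓

x = 8749, y = 450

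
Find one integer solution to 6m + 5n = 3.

Step 1: Check solvability.
gcd(6, 5) = 1
Since 1 divides 3, solutions exist.

Step 2: Apply extended Euclidean algorithm to find gcd.
We find integers such that 6*x0 + 5*y0 = 1

Step 3: Scale the particular solution.
Multiply by 3/1 = 3:
m = 3, n = -3

Step 4: Verify.
6*(3) + 5*(-3) = 3 = 3 ✓

m = 3, n = -3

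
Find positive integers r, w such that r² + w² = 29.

Search for r with 29 - r² a perfect square.
r = 2: 29 - 2² = 29 - 4 = 25 = 5² ✓
So r = 2, w = 5.

r = 2, w = 5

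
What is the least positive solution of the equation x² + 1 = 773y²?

We need x² = 773y² - 1. Try successive y:
y = 1: x² = 773·1² - 1 = 772, not a perfect square
y = 2: x² = 773·2² - 1 = 3091, not a perfect square
y = 3: x² = 773·3² - 1 = 6956, not a perfect square
...
y = 48305: x² = 773·48305² - 1 = 1803697348324 = 1343018² ✓
Check: 1343018² - 773·48305² = 1803697348324 - 1803697348325 = -1 ✓

x = 1343018, y = 48305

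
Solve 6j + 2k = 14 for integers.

Step 1: Check solvability.
gcd(6, 2) = 2
Since 2 divides 14, solutions exist.

Step 2: Apply extended Euclidean algorithm to find gcd.
We find integers such that 6*x0 + 2*y0 = 2

Step 3: Scale the particular solution.
Multiply by 14/2 = 7:
j = 0, k = 7

Step 4: Verify.
6*(0) + 2*(7) = 14 = 14 ✓

j = 0, k = 7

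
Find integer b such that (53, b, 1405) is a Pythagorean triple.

b² = c² - a² = 1405² - 53² = 1974025 - 2809 = 1971216
b = sqrt(1971216) = 1404

1404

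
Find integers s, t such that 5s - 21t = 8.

Step 1: Check solvability.
gcd(5, 21) = 1
Since 1 divides 8, solutions exist.

Step 2: Apply extended Euclidean algorithm to find gcd.
We find integers such that 5*x0 + 21*y0 = 1

Step 3: Scale the particular solution.
Multiply by 8/1 = 8:
s = -32, t = -8

Step 4: Verify.
5*(-32) - 21*(-8) = 8 = 8 ✓

s = -32, t = -8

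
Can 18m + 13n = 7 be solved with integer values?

Step 1: Compute gcd(18, 13).
gcd(18, 13) = 1

Step 2: Check divisibility.
Does 1 divide 7? 7 = 1 x 7, so yes.

By the theorem on linear Diophantine equations, 18m + 13n = 7 has integer solutions if and only if gcd(18, 13) divides 7. Since 1 | 7, solutions exist.

Yes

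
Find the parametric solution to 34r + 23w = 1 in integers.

Step 1: Compute gcd(34, 23) = 1.
Since 1 divides 1, solutions exist.

Step 2: Find a particular solution using extended Euclidean algorithm.
We get r₀ = -2, w₀ = 3.
Check: 34*-2 + 23*3 = 1 = 1 ✓

Step 3: Write the general solution.
r = -2 + (23/1)t = -2 + 23t
w = 3 - (34/1)t = 3 - 34t
for any integer t.

r = -2 + 23t, w = 3 - 34t for integer t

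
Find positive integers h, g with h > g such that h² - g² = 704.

Factor: h² - g² = (h+g)(h-g) = 704.
We need two factors of 704 with the same parity.
Use h+g = 352 and h-g = 2 (product 352·2 = 704).
Adding: 2h = 354, so h = 177.
Subtracting: 2g = 350, so g = 175.
Check: 177² - 175² = 31329 - 30625 = 704 ✓

h = 177, g = 175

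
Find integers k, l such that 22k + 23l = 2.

Step 1: Check solvability.
gcd(22, 23) = 1
Since 1 divides 2, solutions exist.

Step 2: Apply extended Euclidean algorithm to find gcd.
We find integers such that 22*x0 + 23*y0 = 1

Step 3: Scale the particular solution.
Multiply by 2/1 = 2:
k = -2, l = 2

Step 4: Verify.
22*(-2) + 23*(2) = 2 = 2 ✓

k = -2, l = 2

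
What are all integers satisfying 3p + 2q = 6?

Step 1: Compute gcd(3, 2) = 1.
Since 1 divides 6, solutions exist.

Step 2: Find a particular solution using extended Euclidean algorithm.
We get p₀ = 6, q₀ = -6.
Check: 3*6 + 2*-6 = 6 = 6 ✓

Step 3: Write the general solution.
p = 6 + (2/1)t = 6 + 2t
q = -6 - (3/1)t = -6 - 3t
for any integer t.

p = 6 + 2t, q = -6 - 3t for integer t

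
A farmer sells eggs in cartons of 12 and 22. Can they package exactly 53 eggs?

We need non-negative a, b with 12a + 22b = 53.
gcd(12, 22) = 2, and 2 does not divide 53.
No integer solutions exist.

No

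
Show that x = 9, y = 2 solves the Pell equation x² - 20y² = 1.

Compute x² = 9² = 81
Compute 20y² = 20·2² = 20·4 = 80
x² - 20y² = 81 - 80 = 1
Since this equals 1, (9, 2) is a solution.

Yes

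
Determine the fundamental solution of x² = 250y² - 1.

We need x² = 250y² - 1. Try successive y:
y = 1: x² = 250·1² - 1 = 249, not a perfect square
y = 2: x² = 250·2² - 1 = 999, not a perfect square
y = 3: x² = 250·3² - 1 = 2249, not a perfect square
...
y = 281: x² = 250·281² - 1 = 19740249 = 4443² ✓
Check: 4443² - 250·281² = 19740249 - 19740250 = -1 ✓

x = 4443, y = 281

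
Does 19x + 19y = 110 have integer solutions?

Step 1: Compute gcd(19, 19).
gcd(19, 19) = 19

Step 2: Check divisibility.
Does 19 divide 110? 110 = 19 x 5 + 15, so no.

By the theorem on linear Diophantine equations, 19x + 19y = 110 has integer solutions if and only if gcd(19, 19) divides 110. Since 19 does not divide 110, no solutions exist.

No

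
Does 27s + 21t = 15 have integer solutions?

Step 1: Compute gcd(27, 21).
gcd(27, 21) = 3

Step 2: Check divisibility.
Does 3 divide 15? 15 = 3 x 5, so yes.

By the theorem on linear Diophantine equations, 27s + 21t = 15 has integer solutions if and only if gcd(27, 21) divides 15. Since 3 | 15, solutions exist.

Yes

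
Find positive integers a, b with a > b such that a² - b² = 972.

Factor: a² - b² = (a+b)(a-b) = 972.
We need two factors of 972 with the same parity.
Use a+b = 486 and a-b = 2 (product 486·2 = 972).
Adding: 2a = 488, so a = 244.
Subtracting: 2b = 484, so b = 242.
Check: 244² - 242² = 59536 - 58564 = 972 ✓

a = 244, b = 242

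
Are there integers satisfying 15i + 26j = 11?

Step 1: Compute gcd(15, 26).
gcd(15, 26) = 1

Step 2: Check divisibility.
Does 1 divide 11? 11 = 1 x 11, so yes.

By the theorem on linear Diophantine equations, 15i + 26j = 11 has integer solutions if and only if gcd(15, 26) divides 11. Since 1 | 11, solutions exist.

Yes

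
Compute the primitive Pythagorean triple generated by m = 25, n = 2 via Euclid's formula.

a = m² - n² = 625 - 4 = 621
b = 2mn = 2·25·2 = 100
c = m² + n² = 625 + 4 = 629
Verify: 621² + 100² = 385641 + 10000 = 395641 = 629² ✓

(621, 100, 629)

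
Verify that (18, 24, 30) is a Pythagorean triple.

Compute a² + b²:
18² + 24² = 324 + 576 = 900
Compute c²:
30² = 900
Since 900 = 900, it is a Pythagorean triple.

Yes, it is a Pythagorean triple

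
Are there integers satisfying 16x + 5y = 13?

Step 1: Compute gcd(16, 5).
gcd(16, 5) = 1

Step 2: Check divisibility.
Does 1 divide 13? 13 = 1 x 13, so yes.

By the theorem on linear Diophantine equations, 16x + 5y = 13 has integer solutions if and only if gcd(16, 5) divides 13. Since 1 | 13, solutions exist.

Yes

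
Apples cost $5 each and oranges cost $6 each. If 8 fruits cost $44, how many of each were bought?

Let a = apples, o = oranges.
a + o = 8
5a + 6o = 44
Substitute o = 8 - a:
5a + 6(8 - a) = 44
(5 - 6)a = 44 - 48
-1a = -4
a = 4, o = 8 - 4 = 4

Apples: 4, Oranges: 4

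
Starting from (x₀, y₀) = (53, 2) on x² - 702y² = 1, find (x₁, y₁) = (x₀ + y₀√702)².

Solutions to x² - Dy² = 1 are generated by powers of (x₀ + y₀√D).
The next solution satisfies x₁ + y₁√702 = (x₀ + y₀√702)², giving:
x₁ = x₀² + 702y₀² = 53² + 702·2² = 2809 + 2808 = 5617
y₁ = 2x₀y₀ = 2·53·2 = 212

Verify: 5617² - 702·212² = 31550689 - 31550688 = 1 ✓

x = 5617, y = 212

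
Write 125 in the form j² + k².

We need to find integers j, k > 0 such that j² + k² = 125.
Trying j = 2: k² = 125 - 2² = 125 - 4 = 121
k = 11
Check: 2² + 11² = 4 + 121 = 125 ✓

125 = 2² + 11²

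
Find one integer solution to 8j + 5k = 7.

Step 1: Check solvability.
gcd(8, 5) = 1
Since 1 divides 7, solutions exist.

Step 2: Apply extended Euclidean algorithm to find gcd.
We find integers such that 8*x0 + 5*y0 = 1

Step 3: Scale the particular solution.
Multiply by 7/1 = 7:
j = 14, k = -21

Step 4: Verify.
8*(14) + 5*(-21) = 7 = 7 ✓

j = 14, k = -21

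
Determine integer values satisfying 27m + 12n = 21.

Step 1: Check solvability.
gcd(27, 12) = 3
Since 3 divides 21, solutions exist.

Step 2: Apply extended Euclidean algorithm to find gcd.
We find integers such that 27*x0 + 12*y0 = 3

Step 3: Scale the particular solution.
Multiply by 21/3 = 7:
m = 7, n = -14

Step 4: Verify.
27*(7) + 12*(-14) = 21 = 21 ✓

m = 7, n = -14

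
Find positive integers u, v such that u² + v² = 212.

Search for u with 212 - u² a perfect square.
u = 4: 212 - 4² = 212 - 16 = 196 = 14² ✓
So u = 4, v = 14.

u = 4, v = 14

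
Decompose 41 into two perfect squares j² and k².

We need to find integers j, k > 0 such that j² + k² = 41.
Trying j = 4: k² = 41 - 4² = 41 - 16 = 25
k = 5
Check: 4² + 5² = 16 + 25 = 41 ✓

41 = 4² + 5²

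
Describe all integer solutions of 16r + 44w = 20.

Step 1: Compute gcd(16, 44) = 4.
Since 4 divides 20, solutions exist.

Step 2: Find a particular solution using extended Euclidean algorithm.
We get r₀ = 15, w₀ = -5.
Check: 16*15 + 44*-5 = 20 = 20 ✓

Step 3: Write the general solution.
r = 15 + (44/4)t = 15 + 11t
w = -5 - (16/4)t = -5 - 4t
for any integer t.

r = 15 + 11t, w = -5 - 4t for integer t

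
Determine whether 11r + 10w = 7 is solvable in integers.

Step 1: Compute gcd(11, 10).
gcd(11, 10) = 1

Step 2: Check divisibility.
Does 1 divide 7? 7 = 1 x 7, so yes.

By the theorem on linear Diophantine equations, 11r + 10w = 7 has integer solutions if and only if gcd(11, 10) divides 7. Since 1 | 7, solutions exist.

Yes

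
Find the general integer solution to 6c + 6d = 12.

Step 1: Compute gcd(6, 6) = 6.
Since 6 divides 12, solutions exist.

Step 2: Find a particular solution using extended Euclidean algorithm.
We get c₀ = 0, d₀ = 2.
Check: 6*0 + 6*2 = 12 = 12 ✓

Step 3: Write the general solution.
c = 0 + (6/6)t = 0 + 1t
d = 2 - (6/6)t = 2 - 1t
for any integer t.

c = 0 + 1t, d = 2 - 1t for integer t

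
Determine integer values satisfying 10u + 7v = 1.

Step 1: Check solvability.
gcd(10, 7) = 1
Since 1 divides 1, solutions exist.

Step 2: Apply extended Euclidean algorithm to find gcd.
We find integers such that 10*x0 + 7*y0 = 1

Step 3: Scale the particular solution.
Multiply by 1/1 = 1:
u = -2, v = 3

Step 4: Verify.
10*(-2) + 7*(3) = 1 = 1 ✓

u = -2, v = 3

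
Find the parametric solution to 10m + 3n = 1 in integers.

Step 1: Compute gcd(10, 3) = 1.
Since 1 divides 1, solutions exist.

Step 2: Find a particular solution using extended Euclidean algorithm.
We get m₀ = 1, n₀ = -3.
Check: 10*1 + 3*-3 = 1 = 1 ✓

Step 3: Write the general solution.
m = 1 + (3/1)t = 1 + 3t
n = -3 - (10/1)t = -3 - 10t
for any integer t.

m = 1 + 3t, n = -3 - 10t for integer t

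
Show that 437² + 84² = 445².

Compute a² + b² = 437² + 84² = 190969 + 7056 = 198025
Compute c² = 445² = 198025
Since 198025 = 198025, confirmed.

Yes, it is a Pythagorean triple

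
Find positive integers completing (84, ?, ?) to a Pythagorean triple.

We need the other leg and hypotenuse such that 84² + x² = c².
Take x = 13, c = 85: 84² + 13² = 7056 + 169 = 7225 = 85² ✓
Triple: (13, 84, 85)

(13, 84, 85)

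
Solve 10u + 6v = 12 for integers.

Step 1: Check solvability.
gcd(10, 6) = 2
Since 2 divides 12, solutions exist.

Step 2: Apply extended Euclidean algorithm to find gcd.
We find integers such that 10*x0 + 6*y0 = 2

Step 3: Scale the particular solution.
Multiply by 12/2 = 6:
u = -6, v = 12

Step 4: Verify.
10*(-6) + 6*(12) = 12 = 12 ✓

u = -6, v = 12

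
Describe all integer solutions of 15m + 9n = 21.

Step 1: Compute gcd(15, 9) = 3.
Since 3 divides 21, solutions exist.

Step 2: Find a particular solution using extended Euclidean algorithm.
We get m₀ = -7, n₀ = 14.
Check: 15*-7 + 9*14 = 21 = 21 ✓

Step 3: Write the general solution.
m = -7 + (9/3)t = -7 + 3t
n = 14 - (15/3)t = 14 - 5t
for any integer t.

m = -7 + 3t, n = 14 - 5t for integer t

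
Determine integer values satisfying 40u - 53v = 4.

Step 1: Check solvability.
gcd(40, 53) = 1
Since 1 divides 4, solutions exist.

Step 2: Apply extended Euclidean algorithm to find gcd.
We find integers such that 40*x0 + 53*y0 = 1

Step 3: Scale the particular solution.
Multiply by 4/1 = 4:
u = 16, v = 12

Step 4: Verify.
40*(16) - 53*(12) = 4 = 4 ✓

u = 16, v = 12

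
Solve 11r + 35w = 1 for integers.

Step 1: Check solvability.
gcd(11, 35) = 1
Since 1 divides 1, solutions exist.

Step 2: Apply extended Euclidean algorithm to find gcd.
We find integers such that 11*x0 + 35*y0 = 1

Step 3: Scale the particular solution.
Multiply by 1/1 = 1:
r = 16, w = -5

Step 4: Verify.
11*(16) + 35*(-5) = 1 = 1 ✓

r = 16, w = -5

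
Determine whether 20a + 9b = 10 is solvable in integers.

Step 1: Compute gcd(20, 9).
gcd(20, 9) = 1

Step 2: Check divisibility.
Does 1 divide 10? 10 = 1 x 10, so yes.

By the theorem on linear Diophantine equations, 20a + 9b = 10 has integer solutions if and only if gcd(20, 9) divides 10. Since 1 | 10, solutions exist.

Yes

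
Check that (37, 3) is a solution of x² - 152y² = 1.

Compute x² = 37² = 1369
Compute 152y² = 152·3² = 152·9 = 1368
x² - 152y² = 1369 - 1368 = 1
Since this equals 1, (37, 3) is a solution.

Yes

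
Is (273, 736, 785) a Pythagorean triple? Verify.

Compute a² + b² = 273² + 736² = 74529 + 541696 = 616225
Compute c² = 785² = 616225
Since 616225 = 616225, confirmed.

Yes, it is a Pythagorean triple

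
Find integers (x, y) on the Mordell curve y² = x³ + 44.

Try small integer x values and check whether x³ + 44 is a perfect square.
x = 5: x³ + 44 = 5³ + 44 = 125 + 44 = 169
Is 169 a perfect square? 13² = 169 ✓
So (x, y) = (5, 13) is a solution.

x = 5, y = 13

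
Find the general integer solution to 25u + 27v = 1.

Step 1: Compute gcd(25, 27) = 1.
Since 1 divides 1, solutions exist.

Step 2: Find a particular solution using extended Euclidean algorithm.
We get u₀ = 13, v₀ = -12.
Check: 25*13 + 27*-12 = 1 = 1 ✓

Step 3: Write the general solution.
u = 13 + (27/1)t = 13 + 27t
v = -12 - (25/1)t = -12 - 25t
for any integer t.

u = 13 + 27t, v = -12 - 25t for integer t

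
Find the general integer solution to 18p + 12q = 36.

Step 1: Compute gcd(18, 12) = 6.
Since 6 divides 36, solutions exist.

Step 2: Find a particular solution using extended Euclidean algorithm.
We get p₀ = 6, q₀ = -6.
Check: 18*6 + 12*-6 = 36 = 36 ✓

Step 3: Write the general solution.
p = 6 + (12/6)t = 6 + 2t
q = -6 - (18/6)t = -6 - 3t
for any integer t.

p = 6 + 2t, q = -6 - 3t for integer t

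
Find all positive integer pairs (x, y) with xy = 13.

The positive divisors of 13 are: 1, 13.
Each divisor d gives the pair (d, 13/d):
(1, 13), (13, 1)

(1, 13), (13, 1)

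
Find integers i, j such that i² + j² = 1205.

We need to find integers i, j > 0 such that i² + j² = 1205.
Trying i = 7: j² = 1205 - 7² = 1205 - 49 = 1156
j = 34
Check: 7² + 34² = 49 + 1156 = 1205 ✓

1205 = 7² + 34²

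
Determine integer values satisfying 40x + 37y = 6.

Step 1: Check solvability.
gcd(40, 37) = 1
Since 1 divides 6, solutions exist.

Step 2: Apply extended Euclidean algorithm to find gcd.
We find integers such that 40*x0 + 37*y0 = 1

Step 3: Scale the particular solution.
Multiply by 6/1 = 6:
x = -72, y = 78

Step 4: Verify.
40*(-72) + 37*(78) = 6 = 6 ✓

x = -72, y = 78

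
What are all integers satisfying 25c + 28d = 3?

Step 1: Compute gcd(25, 28) = 1.
Since 1 divides 3, solutions exist.

Step 2: Find a particular solution using extended Euclidean algorithm.
We get c₀ = 27, d₀ = -24.
Check: 25*27 + 28*-24 = 3 = 3 ✓

Step 3: Write the general solution.
c = 27 + (28/1)t = 27 + 28t
d = -24 - (25/1)t = -24 - 25t
for any integer t.

c = 27 + 28t, d = -24 - 25t for integer t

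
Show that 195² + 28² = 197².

Compute a² + b² = 195² + 28² = 38025 + 784 = 38809
Compute c² = 197² = 38809
Since 38809 = 38809, confirmed.

Yes, it is a Pythagorean triple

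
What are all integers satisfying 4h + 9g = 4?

Step 1: Compute gcd(4, 9) = 1.
Since 1 divides 4, solutions exist.

Step 2: Find a particular solution using extended Euclidean algorithm.
We get h₀ = -8, g₀ = 4.
Check: 4*-8 + 9*4 = 4 = 4 ✓

Step 3: Write the general solution.
h = -8 + (9/1)t = -8 + 9t
g = 4 - (4/1)t = 4 - 4t
for any integer t.

h = -8 + 9t, g = 4 - 4t for integer t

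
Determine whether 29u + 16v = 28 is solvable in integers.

Step 1: Compute gcd(29, 16).
gcd(29, 16) = 1

Step 2: Check divisibility.
Does 1 divide 28? 28 = 1 x 28, so yes.

By the theorem on linear Diophantine equations, 29u + 16v = 28 has integer solutions if and only if gcd(29, 16) divides 28. Since 1 | 28, solutions exist.

Yes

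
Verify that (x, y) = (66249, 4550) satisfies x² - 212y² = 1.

Compute x² = 66249² = 4388930001
Compute 212y² = 212·4550² = 212·20702500 = 4388930000
x² - 212y² = 4388930001 - 4388930000 = 1
Since this equals 1, (66249, 4550) is a solution.

Yes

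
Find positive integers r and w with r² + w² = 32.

We need to find integers r, w > 0 such that r² + w² = 32.
Trying r = 4: w² = 32 - 4² = 32 - 16 = 16
w = 4
Check: 4² + 4² = 16 + 16 = 32 ✓

32 = 4² + 4²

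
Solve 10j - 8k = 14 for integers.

Step 1: Check solvability.
gcd(10, 8) = 2
Since 2 divides 14, solutions exist.

Step 2: Apply extended Euclidean algorithm to find gcd.
We find integers such that 10*x0 + 8*y0 = 2

Step 3: Scale the particular solution.
Multiply by 14/2 = 7:
j = 7, k = 7

Step 4: Verify.
10*(7) - 8*(7) = 14 = 14 ✓

j = 7, k = 7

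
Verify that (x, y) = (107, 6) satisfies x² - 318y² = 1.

Compute x² = 107² = 11449
Compute 318y² = 318·6² = 318·36 = 11448
x² - 318y² = 11449 - 11448 = 1
Since this equals 1, (107, 6) is a solution.

Yes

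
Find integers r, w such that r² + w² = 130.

We need to find integers r, w > 0 such that r² + w² = 130.
Trying r = 3: w² = 130 - 3² = 130 - 9 = 121
w = 11
Check: 3² + 11² = 9 + 121 = 130 ✓

130 = 3² + 11²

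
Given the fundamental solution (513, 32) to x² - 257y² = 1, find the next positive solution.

Solutions to x² - Dy² = 1 are generated by powers of (x₀ + y₀√D).
The next solution satisfies x₁ + y₁√257 = (x₀ + y₀√257)², giving:
x₁ = x₀² + 257y₀² = 513² + 257·32² = 263169 + 263168 = 526337
y₁ = 2x₀y₀ = 2·513·32 = 32832

Verify: 526337² - 257·32832² = 277030637569 - 277030637568 = 1 ✓

x = 526337, y = 32832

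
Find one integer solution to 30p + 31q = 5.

Step 1: Check solvability.
gcd(30, 31) = 1
Since 1 divides 5, solutions exist.

Step 2: Apply extended Euclidean algorithm to find gcd.
We find integers such that 30*x0 + 31*y0 = 1

Step 3: Scale the particular solution.
Multiply by 5/1 = 5:
p = -5, q = 5

Step 4: Verify.
30*(-5) + 31*(5) = 5 = 5 ✓

p = -5, q = 5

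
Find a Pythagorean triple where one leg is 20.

We need the other leg and hypotenuse such that 20² + x² = c².
Take x = 99, c = 101: 20² + 99² = 400 + 9801 = 10201 = 101² ✓
Triple: (99, 20, 101)

(99, 20, 101)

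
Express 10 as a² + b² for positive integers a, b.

We need to find integers a, b > 0 such that a² + b² = 10.
Trying a = 1: b² = 10 - 1² = 10 - 1 = 9
b = 3
Check: 1² + 3² = 1 + 9 = 10 ✓

10 = 1² + 3²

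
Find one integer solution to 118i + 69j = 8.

Step 1: Check solvability.
gcd(118, 69) = 1
Since 1 divides 8, solutions exist.

Step 2: Apply extended Euclidean algorithm to find gcd.
We find integers such that 118*x0 + 69*y0 = 1

Step 3: Scale the particular solution.
Multiply by 8/1 = 8:
i = 248, j = -424

Step 4: Verify.
118*(248) + 69*(-424) = 8 = 8 ✓

i = 248, j = -424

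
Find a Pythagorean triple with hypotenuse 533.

We need a² + b² = 533² = 284089.
Trying: 525² + 92² = 275625 + 8464 = 284089 ✓

(525, 92, 533)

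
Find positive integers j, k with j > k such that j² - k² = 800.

Factor: j² - k² = (j+k)(j-k) = 800.
We need two factors of 800 with the same parity.
Use j+k = 400 and j-k = 2 (product 400·2 = 800).
Adding: 2j = 402, so j = 201.
Subtracting: 2k = 398, so k = 199.
Check: 201² - 199² = 40401 - 39601 = 800 ✓

j = 201, k = 199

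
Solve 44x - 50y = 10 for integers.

Step 1: Check solvability.
gcd(44, 50) = 2
Since 2 divides 10, solutions exist.

Step 2: Apply extended Euclidean algorithm to find gcd.
We find integers such that 44*x0 + 50*y0 = 2

Step 3: Scale the particular solution.
Multiply by 10/2 = 5:
x = 40, y = 35

Step 4: Verify.
44*(40) - 50*(35) = 10 = 10 ✓

x = 40, y = 35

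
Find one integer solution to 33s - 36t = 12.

Step 1: Check solvability.
gcd(33, 36) = 3
Since 3 divides 12, solutions exist.

Step 2: Apply extended Euclidean algorithm to find gcd.
We find integers such that 33*x0 + 36*y0 = 3

Step 3: Scale the particular solution.
Multiply by 12/3 = 4:
s = -4, t = -4

Step 4: Verify.
33*(-4) - 36*(-4) = 12 = 12 ✓

s = -4, t = -4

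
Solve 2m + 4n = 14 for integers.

Step 1: Check solvability.
gcd(2, 4) = 2
Since 2 divides 14, solutions exist.

Step 2: Apply extended Euclidean algorithm to find gcd.
We find integers such that 2*x0 + 4*y0 = 2

Step 3: Scale the particular solution.
Multiply by 14/2 = 7:
m = 7, n = 0

Step 4: Verify.
2*(7) + 4*(0) = 14 = 14 ✓

m = 7, n = 0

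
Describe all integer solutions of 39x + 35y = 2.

Step 1: Compute gcd(39, 35) = 1.
Since 1 divides 2, solutions exist.

Step 2: Find a particular solution using extended Euclidean algorithm.
We get x₀ = 18, y₀ = -20.
Check: 39*18 + 35*-20 = 2 = 2 ✓

Step 3: Write the general solution.
x = 18 + (35/1)t = 18 + 35t
y = -20 - (39/1)t = -20 - 39t
for any integer t.

x = 18 + 35t, y = -20 - 39t for integer t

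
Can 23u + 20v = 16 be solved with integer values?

Step 1: Compute gcd(23, 20).
gcd(23, 20) = 1

Step 2: Check divisibility.
Does 1 divide 16? 16 = 1 x 16, so yes.

By the theorem on linear Diophantine equations, 23u + 20v = 16 has integer solutions if and only if gcd(23, 20) divides 16. Since 1 | 16, solutions exist.

Yes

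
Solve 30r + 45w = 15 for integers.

Step 1: Check solvability.
gcd(30, 45) = 15
Since 15 divides 15, solutions exist.

Step 2: Apply extended Euclidean algorithm to find gcd.
We find integers such that 30*x0 + 45*y0 = 15

Step 3: Scale the particular solution.
Multiply by 15/15 = 1:
r = -1, w = 1

Step 4: Verify.
30*(-1) + 45*(1) = 15 = 15 ✓

r = -1, w = 1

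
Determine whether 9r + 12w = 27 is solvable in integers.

Step 1: Compute gcd(9, 12).
gcd(9, 12) = 3

Step 2: Check divisibility.
Does 3 divide 27? 27 = 3 x 9, so yes.

By the theorem on linear Diophantine equations, 9r + 12w = 27 has integer solutions if and only if gcd(9, 12) divides 27. Since 3 | 27, solutions exist.

Yes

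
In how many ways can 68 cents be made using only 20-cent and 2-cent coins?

We need non-negative integers (x, y) with 20x + 2y = 68.
For each x from 0 to 3, check if (68 - 20x) is a non-negative multiple of 2.
Solutions (x, y): (0,34), (1,24), (2,14), (3,4)
Count: 4

4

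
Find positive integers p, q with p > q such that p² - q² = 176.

Factor: p² - q² = (p+q)(p-q) = 176.
We need two factors of 176 with the same parity.
Use p+q = 88 and p-q = 2 (product 88·2 = 176).
Adding: 2p = 90, so p = 45.
Subtracting: 2q = 86, so q = 43.
Check: 45² - 43² = 2025 - 1849 = 176 ✓

p = 45, q = 43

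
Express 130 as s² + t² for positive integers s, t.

We need to find integers s, t > 0 such that s² + t² = 130.
Trying s = 3: t² = 130 - 3² = 130 - 9 = 121
t = 11
Check: 3² + 11² = 9 + 121 = 130 ✓

130 = 3² + 11²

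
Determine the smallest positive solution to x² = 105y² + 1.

We seek the smallest positive integers (x, y) with x² - 105y² = 1, i.e., x² = 105y² + 1.
Try successive y values:
y = 1: x² = 105·1² + 1 = 106, not a perfect square
y = 2: x² = 105·2² + 1 = 421, not a perfect square
y = 3: x² = 105·3² + 1 = 946, not a perfect square
... continuing the search (or via continued fractions) ...
y = 4: x² = 105·4² + 1 = 1681, x = 41 ✓

Verify: 41² - 105·4² = 1681 - 1680 = 1 ✓

x = 41, y = 4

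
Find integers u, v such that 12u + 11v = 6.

Step 1: Check solvability.
gcd(12, 11) = 1
Since 1 divides 6, solutions exist.

Step 2: Apply extended Euclidean algorithm to find gcd.
We find integers such that 12*x0 + 11*y0 = 1

Step 3: Scale the particular solution.
Multiply by 6/1 = 6:
u = 6, v = -6

Step 4: Verify.
12*(6) + 11*(-6) = 6 = 6 ✓

u = 6, v = -6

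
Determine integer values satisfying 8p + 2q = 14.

Step 1: Check solvability.
gcd(8, 2) = 2
Since 2 divides 14, solutions exist.

Step 2: Apply extended Euclidean algorithm to find gcd.
We find integers such that 8*x0 + 2*y0 = 2

Step 3: Scale the particular solution.
Multiply by 14/2 = 7:
p = 0, q = 7

Step 4: Verify.
8*(0) + 2*(7) = 14 = 14 ✓

p = 0, q = 7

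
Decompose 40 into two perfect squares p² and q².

We need to find integers p, q > 0 such that p² + q² = 40.
Trying p = 2: q² = 40 - 2² = 40 - 4 = 36
q = 6
Check: 2² + 6² = 4 + 36 = 40 ✓

40 = 2² + 6²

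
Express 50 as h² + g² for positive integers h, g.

We need to find integers h, g > 0 such that h² + g² = 50.
Trying h = 1: g² = 50 - 1² = 50 - 1 = 49
g = 7
Check: 1² + 7² = 1 + 49 = 50 ✓

50 = 1² + 7²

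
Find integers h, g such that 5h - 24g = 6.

Step 1: Check solvability.
gcd(5, 24) = 1
Since 1 divides 6, solutions exist.

Step 2: Apply extended Euclidean algorithm to find gcd.
We find integers such that 5*x0 + 24*y0 = 1

Step 3: Scale the particular solution.
Multiply by 6/1 = 6:
h = 30, g = 6

Step 4: Verify.
5*(30) - 24*(6) = 6 = 6 ✓

h = 30, g = 6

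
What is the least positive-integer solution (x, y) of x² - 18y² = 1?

We seek the smallest positive integers (x, y) with x² - 18y² = 1, i.e., x² = 18y² + 1.
Try successive y values:
y = 1: x² = 18·1² + 1 = 19, not a perfect square
y = 2: x² = 18·2² + 1 = 73, not a perfect square
y = 3: x² = 18·3² + 1 = 163, not a perfect square
... continuing the search (or via continued fractions) ...
y = 4: x² = 18·4² + 1 = 289, x = 17 ✓

Verify: 17² - 18·4² = 289 - 288 = 1 ✓

x = 17, y = 4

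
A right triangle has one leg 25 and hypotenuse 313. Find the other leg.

b² = c² - a² = 97969 - 625 = 97344
b = 312

312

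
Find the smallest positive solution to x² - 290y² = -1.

We need x² = 290y² - 1. Try successive y:
y = 1: x² = 290·1² - 1 = 289 = 17² ✓
Check: 17² - 290·1² = 289 - 290 = -1 ✓

x = 17, y = 1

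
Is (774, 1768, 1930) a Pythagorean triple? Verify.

Compute a² + b² = 774² + 1768² = 599076 + 3125824 = 3724900
Compute c² = 1930² = 3724900
Since 3724900 = 3724900, confirmed.

Yes, it is a Pythagorean triple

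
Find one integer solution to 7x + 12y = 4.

Step 1: Check solvability.
gcd(7, 12) = 1
Since 1 divides 4, solutions exist.

Step 2: Apply extended Euclidean algorithm to find gcd.
We find integers such that 7*x0 + 12*y0 = 1

Step 3: Scale the particular solution.
Multiply by 4/1 = 4:
x = -20, y = 12

Step 4: Verify.
7*(-20) + 12*(12) = 4 = 4 ✓

x = -20, y = 12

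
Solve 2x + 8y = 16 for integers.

Step 1: Check solvability.
gcd(2, 8) = 2
Since 2 divides 16, solutions exist.

Step 2: Apply extended Euclidean algorithm to find gcd.
We find integers such that 2*x0 + 8*y0 = 2

Step 3: Scale the particular solution.
Multiply by 16/2 = 8:
x = 8, y = 0

Step 4: Verify.
2*(8) + 8*(0) = 16 = 16 ✓

x = 8, y = 0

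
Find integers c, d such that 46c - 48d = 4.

Step 1: Check solvability.
gcd(46, 48) = 2
Since 2 divides 4, solutions exist.

Step 2: Apply extended Euclidean algorithm to find gcd.
We find integers such that 46*x0 + 48*y0 = 2

Step 3: Scale the particular solution.
Multiply by 4/2 = 2:
c = -2, d = -2

Step 4: Verify.
46*(-2) - 48*(-2) = 4 = 4 ✓

c = -2, d = -2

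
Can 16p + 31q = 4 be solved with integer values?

Step 1: Compute gcd(16, 31).
gcd(16, 31) = 1

Step 2: Check divisibility.
Does 1 divide 4? 4 = 1 x 4, so yes.

By the theorem on linear Diophantine equations, 16p + 31q = 4 has integer solutions if and only if gcd(16, 31) divides 4. Since 1 | 4, solutions exist.

Yes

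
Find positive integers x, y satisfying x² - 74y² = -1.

We need x² = 74y² - 1. Try successive y:
y = 1: x² = 74·1² - 1 = 73, not a perfect square
y = 2: x² = 74·2² - 1 = 295, not a perfect square
y = 3: x² = 74·3² - 1 = 665, not a perfect square
...
y = 5: x² = 74·5² - 1 = 1849 = 43² ✓
Check: 43² - 74·5² = 1849 - 1850 = -1 ✓

x = 43, y = 5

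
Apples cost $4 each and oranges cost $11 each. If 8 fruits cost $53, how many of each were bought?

Let a = apples, o = oranges.
a + o = 8
4a + 11o = 53
Substitute o = 8 - a:
4a + 11(8 - a) = 53
(4 - 11)a = 53 - 88
-7a = -35
a = 5, o = 8 - 5 = 3

Apples: 5, Oranges: 3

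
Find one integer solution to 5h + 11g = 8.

Step 1: Check solvability.
gcd(5, 11) = 1
Since 1 divides 8, solutions exist.

Step 2: Apply extended Euclidean algorithm to find gcd.
We find integers such that 5*x0 + 11*y0 = 1

Step 3: Scale the particular solution.
Multiply by 8/1 = 8:
h = -16, g = 8

Step 4: Verify.
5*(-16) + 11*(8) = 8 = 8 ✓

h = -16, g = 8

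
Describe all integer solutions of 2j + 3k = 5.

Step 1: Compute gcd(2, 3) = 1.
Since 1 divides 5, solutions exist.

Step 2: Find a particular solution using extended Euclidean algorithm.
We get j₀ = -5, k₀ = 5.
Check: 2*-5 + 3*5 = 5 = 5 ✓

Step 3: Write the general solution.
j = -5 + (3/1)t = -5 + 3t
k = 5 - (2/1)t = 5 - 2t
for any integer t.

j = -5 + 3t, k = 5 - 2t for integer t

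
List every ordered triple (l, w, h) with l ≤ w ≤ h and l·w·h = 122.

Iterate l from 1 to ⌊122^(1/3)⌋. For each l dividing 122, iterate w ≥ l with w dividing 122/l, and set h = 122/(l·w).
Triples found (2): (1×1×122), (1×2×61)

(1×1×122), (1×2×61)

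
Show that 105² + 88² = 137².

Compute a² + b²:
105² + 88² = 11025 + 7744 = 18769
Compute c²:
137² = 18769
Since 18769 = 18769, it is a Pythagorean triple.

Yes, it is a Pythagorean triple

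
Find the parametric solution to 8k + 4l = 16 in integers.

Step 1: Compute gcd(8, 4) = 4.
Since 4 divides 16, solutions exist.

Step 2: Find a particular solution using extended Euclidean algorithm.
We get k₀ = 0, l₀ = 4.
Check: 8*0 + 4*4 = 16 = 16 ✓

Step 3: Write the general solution.
k = 0 + (4/4)t = 0 + 1t
l = 4 - (8/4)t = 4 - 2t
for any integer t.

k = 0 + 1t, l = 4 - 2t for integer t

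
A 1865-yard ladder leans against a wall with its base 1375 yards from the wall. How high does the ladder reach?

The ladder, wall, and ground form a right triangle with hypotenuse 1865 and one leg 1375.
By the Pythagorean theorem: h² = 1865² - 1375² = 3478225 - 1890625 = 1587600
h = √1587600 = 1260 yards

1260 yards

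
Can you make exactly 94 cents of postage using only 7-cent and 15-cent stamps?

We need non-negative x, y with 7x + 15y = 94.
gcd(7, 15) = 1 divides 94, so integer solutions exist.
Search for a non-negative one: x = 7 gives 15y = 94 - 49 = 45, so y = 3.
Check: 7·7 + 15·3 = 94 ✓

Yes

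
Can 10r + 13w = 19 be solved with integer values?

Step 1: Compute gcd(10, 13).
gcd(10, 13) = 1

Step 2: Check divisibility.
Does 1 divide 19? 19 = 1 x 19, so yes.

By the theorem on linear Diophantine equations, 10r + 13w = 19 has integer solutions if and only if gcd(10, 13) divides 19. Since 1 | 19, solutions exist.

Yes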